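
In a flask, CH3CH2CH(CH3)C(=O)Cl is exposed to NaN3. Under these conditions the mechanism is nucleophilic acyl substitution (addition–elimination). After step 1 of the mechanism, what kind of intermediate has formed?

tetrahedral intermediate

Step 1: N3⁻ adds to the carbonyl carbon; the C=O π electrons shift onto oxygen and a tetrahedral alkoxide intermediate forms.
After step 1 the species present is a tetrahedral intermediate.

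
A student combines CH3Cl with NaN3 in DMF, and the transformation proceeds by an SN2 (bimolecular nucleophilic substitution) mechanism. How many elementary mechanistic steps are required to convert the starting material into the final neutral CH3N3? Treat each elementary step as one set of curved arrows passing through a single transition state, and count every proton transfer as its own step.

Step 1: The azide nucleophile donates a lone pair from N to the α-carbon in a backside attack; simultaneously the C–Cl σ-bond breaks and both of its electrons leave with Cl⁻. One concerted step with inversion of configuration.
Total: 1 elementary step.

1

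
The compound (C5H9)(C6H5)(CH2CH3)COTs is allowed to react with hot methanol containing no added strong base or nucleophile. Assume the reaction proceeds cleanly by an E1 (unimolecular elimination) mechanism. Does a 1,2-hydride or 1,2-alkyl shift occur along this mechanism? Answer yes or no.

no

The first-formed carbocation is tertiary.
No single 1,2-shift to an adjacent carbon would produce a more-substituted cation than the one already present, so no rearrangement occurs.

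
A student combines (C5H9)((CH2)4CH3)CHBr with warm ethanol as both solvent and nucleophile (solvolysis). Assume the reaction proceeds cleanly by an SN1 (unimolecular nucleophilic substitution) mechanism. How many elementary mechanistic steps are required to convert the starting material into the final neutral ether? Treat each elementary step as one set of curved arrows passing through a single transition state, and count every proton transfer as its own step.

Step 1: Unassisted departure of Br⁻ (taking the C–Br bonding pair) generates a secondary carbocation.
Step 2: A hydride (H with its bonding pair) migrates from the adjacent cyclopentyl carbon to the cationic centre — a 1,2-hydride shift — upgrading the secondary cation to a tertiary one.
Step 3: Nucleophilic capture: the oxygen of CH3CH2OH bonds to the cationic carbon, producing an oxonium-ion intermediate.
Step 4: Deprotonation of the oxonium oxygen by solvent ethanol yields the neutral ether.
Total: 4 elementary steps.

4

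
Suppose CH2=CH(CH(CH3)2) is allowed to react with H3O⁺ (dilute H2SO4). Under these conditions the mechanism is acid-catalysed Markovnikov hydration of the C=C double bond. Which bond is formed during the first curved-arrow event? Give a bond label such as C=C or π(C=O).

C–H

Step 1: The π electrons of the C=C bond attack a proton of H3O⁺; Markovnikov addition places the new C–H on the less-substituted alkene carbon, so the positive charge ends up on the more-substituted carbon — a secondary carbocation. H2O is released.
The bond formed in this step is the C–H bond.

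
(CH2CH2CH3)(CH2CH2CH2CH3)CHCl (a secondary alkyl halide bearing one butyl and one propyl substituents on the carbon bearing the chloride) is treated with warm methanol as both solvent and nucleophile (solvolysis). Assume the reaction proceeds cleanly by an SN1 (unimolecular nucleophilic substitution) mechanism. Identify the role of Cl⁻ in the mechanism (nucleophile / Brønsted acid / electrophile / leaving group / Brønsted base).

leaving group

Step 1: Unassisted departure of Cl⁻ (taking the C–Cl bonding pair) generates a secondary carbocation.
Cl⁻ departs with both electrons of the breaking σ-bond — that is the definition of a leaving group.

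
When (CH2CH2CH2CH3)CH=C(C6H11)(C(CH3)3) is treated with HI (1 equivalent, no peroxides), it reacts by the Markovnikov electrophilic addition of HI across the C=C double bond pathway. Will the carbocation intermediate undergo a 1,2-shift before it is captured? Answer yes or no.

no

The first-formed carbocation is tertiary.
No single 1,2-shift to an adjacent carbon would produce a more-substituted cation than the one already present, so no rearrangement occurs.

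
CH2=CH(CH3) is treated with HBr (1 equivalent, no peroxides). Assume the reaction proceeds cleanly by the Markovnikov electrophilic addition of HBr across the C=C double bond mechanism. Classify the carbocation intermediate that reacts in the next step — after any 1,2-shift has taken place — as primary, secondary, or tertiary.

Step 1: Electrophilic addition begins with the π(C=C) electrons forming a bond to the proton of HBr. Following Markovnikov's rule, the resulting cation is secondary. The H–Br bond breaks heterolytically, releasing Br⁻.
No single 1,2-shift to an adjacent carbon would give a more-substituted cation, so no rearrangement occurs.

secondary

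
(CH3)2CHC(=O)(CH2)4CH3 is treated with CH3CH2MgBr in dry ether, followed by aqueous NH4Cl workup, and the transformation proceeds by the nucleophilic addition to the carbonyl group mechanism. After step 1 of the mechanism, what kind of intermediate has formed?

tetrahedral alkoxide intermediate

Step 1: A lone pair / filled orbital on the carbanion-like carbon of CH3CH2MgBr attacks the electrophilic carbonyl carbon; the π(C=O) electrons shift onto oxygen, producing a tetrahedral alkoxide intermediate.
After step 1 the species present is a tetrahedral alkoxide intermediate.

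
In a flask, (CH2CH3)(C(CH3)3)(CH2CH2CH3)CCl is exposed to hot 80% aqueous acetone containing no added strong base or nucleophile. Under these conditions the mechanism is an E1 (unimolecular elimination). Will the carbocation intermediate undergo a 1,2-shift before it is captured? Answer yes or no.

The first-formed carbocation is tertiary.
No single 1,2-shift to an adjacent carbon would produce a more-substituted cation than the one already present, so no rearrangement occurs.

no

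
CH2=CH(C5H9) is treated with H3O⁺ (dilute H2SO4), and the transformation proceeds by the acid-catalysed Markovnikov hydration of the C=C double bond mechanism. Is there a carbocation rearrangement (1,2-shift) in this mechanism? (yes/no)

yes

The first-formed carbocation is secondary.
The adjacent cyclopentyl carbon already bears 2 other carbon substituents and has a hydrogen to migrate; after a 1,2-hydride shift from that carbon the positive charge sits on a tertiary centre.
Tertiary is more stable than secondary, so the shift occurs.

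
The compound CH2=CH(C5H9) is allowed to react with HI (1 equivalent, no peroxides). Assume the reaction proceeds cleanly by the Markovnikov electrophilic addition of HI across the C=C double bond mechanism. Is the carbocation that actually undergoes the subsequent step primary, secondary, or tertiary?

tertiary

Step 1: Protonation of the alkene by HI: the π bond acts as the nucleophile and picks up H⁺, giving the more stable (Markovnikov) secondary carbocation. The H–I bond breaks heterolytically, releasing I⁻.
Step 2: A hydride (H with its bonding pair) migrates from the adjacent cyclopentyl carbon to the cationic centre — a 1,2-hydride shift — upgrading the secondary cation to a tertiary one.
The cation rearranges from secondary to tertiary via a 1,2-hydride shift from the adjacent cyclopentyl carbon; the tertiary cation is what reacts next.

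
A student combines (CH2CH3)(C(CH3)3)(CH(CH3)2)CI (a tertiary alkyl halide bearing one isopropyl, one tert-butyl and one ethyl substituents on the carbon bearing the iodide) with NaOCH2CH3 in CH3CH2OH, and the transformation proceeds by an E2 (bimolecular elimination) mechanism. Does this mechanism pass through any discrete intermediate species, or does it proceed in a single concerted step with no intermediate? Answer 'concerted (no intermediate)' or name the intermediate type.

In one step, CH3CH2O⁻ pulls off a β-proton, the C–I bond cleaves, and a C=C double bond forms between the α- and β-carbons (E2, anti elimination).
All bond changes occur in one transition state; no discrete intermediate is formed.

concerted (no intermediate)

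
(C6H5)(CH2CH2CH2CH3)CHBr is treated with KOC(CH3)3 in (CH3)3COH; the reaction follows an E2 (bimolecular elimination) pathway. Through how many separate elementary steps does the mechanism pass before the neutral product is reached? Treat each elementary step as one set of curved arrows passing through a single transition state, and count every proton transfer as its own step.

Step 1: In one step, (CH3)3CO⁻ pulls off a β-proton, the C–Br bond cleaves, and a C=C double bond forms between the α- and β-carbons (E2, anti elimination).
Total: 1 elementary step.

1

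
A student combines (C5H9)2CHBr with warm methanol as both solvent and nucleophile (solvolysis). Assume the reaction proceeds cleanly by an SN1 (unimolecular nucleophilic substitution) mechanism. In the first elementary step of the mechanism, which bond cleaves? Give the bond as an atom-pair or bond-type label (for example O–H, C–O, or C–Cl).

Step 1: Ionisation: the C–Br σ-bond cleaves heterolytically; both bonding electrons depart with Br⁻, leaving a secondary carbocation at the α-carbon.
The bond broken in this step is the C–Br bond.

C–Br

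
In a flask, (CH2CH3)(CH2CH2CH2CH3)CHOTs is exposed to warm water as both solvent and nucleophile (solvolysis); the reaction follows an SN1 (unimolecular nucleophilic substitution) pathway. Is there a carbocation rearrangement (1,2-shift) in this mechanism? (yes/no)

The first-formed carbocation is secondary.
No single 1,2-shift to an adjacent carbon would produce a more-substituted cation than the one already present, so no rearrangement occurs.

no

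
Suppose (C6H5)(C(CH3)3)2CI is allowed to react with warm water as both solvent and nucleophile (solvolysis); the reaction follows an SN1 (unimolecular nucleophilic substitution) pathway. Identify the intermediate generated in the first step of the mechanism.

Step 1: Unassisted departure of I⁻ (taking the C–I bonding pair) generates a tertiary carbocation.
After step 1 the species present is a tertiary carbocation.

tertiary carbocation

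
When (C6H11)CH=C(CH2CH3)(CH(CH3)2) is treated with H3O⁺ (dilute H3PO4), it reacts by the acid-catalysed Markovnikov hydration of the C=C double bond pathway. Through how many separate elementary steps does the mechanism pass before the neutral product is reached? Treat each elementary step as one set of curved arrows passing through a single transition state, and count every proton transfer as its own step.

Step 1: The π electrons of the C=C bond attack a proton of H3O⁺; Markovnikov addition places the new C–H on the less-substituted alkene carbon, so the positive charge ends up on the more-substituted carbon — a tertiary carbocation. H2O is released.
(No 1,2-shift: no single shift to an adjacent carbon would give a more stable cation.)
Step 2: A lone pair on the oxygen of H2O attacks the carbocation, forming a C–O bond and an oxonium ion (a protonated alcohol).
Step 3: Deprotonation of the oxonium ion by a water molecule delivers the neutral alcohol and regenerates the acid catalyst.
Total: 3 elementary steps.

3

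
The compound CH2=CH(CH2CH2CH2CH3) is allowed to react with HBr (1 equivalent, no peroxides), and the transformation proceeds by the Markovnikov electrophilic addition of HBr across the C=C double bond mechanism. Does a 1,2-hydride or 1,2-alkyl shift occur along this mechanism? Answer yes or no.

The first-formed carbocation is secondary.
No single 1,2-shift to an adjacent carbon would produce a more-substituted cation than the one already present, so no rearrangement occurs.

no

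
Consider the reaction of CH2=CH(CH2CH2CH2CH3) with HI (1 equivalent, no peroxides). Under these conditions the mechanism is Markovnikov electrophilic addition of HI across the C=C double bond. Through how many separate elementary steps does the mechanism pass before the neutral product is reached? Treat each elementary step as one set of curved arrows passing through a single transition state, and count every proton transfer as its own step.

2

Step 1: Electrophilic addition begins with the π(C=C) electrons forming a bond to the proton of HI. Following Markovnikov's rule, the resulting cation is secondary. The H–I bond breaks heterolytically, releasing I⁻.
(No 1,2-shift: no single shift to an adjacent carbon would give a more stable cation.)
Step 2: I⁻ captures the cation: a lone pair on I⁻ fills the empty p orbital, producing the alkyl halide product.
Total: 2 elementary steps.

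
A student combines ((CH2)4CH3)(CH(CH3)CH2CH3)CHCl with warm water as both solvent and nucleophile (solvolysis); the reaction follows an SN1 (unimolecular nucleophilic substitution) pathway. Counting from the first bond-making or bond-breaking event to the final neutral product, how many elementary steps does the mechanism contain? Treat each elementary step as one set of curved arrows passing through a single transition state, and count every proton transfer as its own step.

Step 1: Ionisation: the C–Cl σ-bond cleaves heterolytically; both bonding electrons depart with Cl⁻, leaving a secondary carbocation at the α-carbon.
Step 2: A 1,2-hydride shift from the adjacent sec-butyl carbon moves the positive charge from the secondary centre to an adjacent carbon, generating a more stable tertiary carbocation.
Step 3: A lone pair on the oxygen of H2O attacks the carbocation, forming a new C–O σ-bond and an oxonium ion.
Step 4: A second solvent molecule removes the proton on oxygen, giving the neutral alcohol product.
Total: 4 elementary steps.

4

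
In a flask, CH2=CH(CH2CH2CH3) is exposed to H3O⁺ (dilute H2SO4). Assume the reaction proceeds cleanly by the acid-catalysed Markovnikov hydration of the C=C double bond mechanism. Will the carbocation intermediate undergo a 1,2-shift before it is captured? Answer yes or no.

no

The first-formed carbocation is secondary.
No single 1,2-shift to an adjacent carbon would produce a more-substituted cation than the one already present, so no rearrangement occurs.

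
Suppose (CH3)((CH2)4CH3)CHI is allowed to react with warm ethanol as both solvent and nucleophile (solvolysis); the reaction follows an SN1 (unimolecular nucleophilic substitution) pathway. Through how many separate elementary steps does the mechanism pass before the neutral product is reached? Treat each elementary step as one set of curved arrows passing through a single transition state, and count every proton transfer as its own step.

Step 1: Unassisted departure of I⁻ (taking the C–I bonding pair) generates a secondary carbocation.
(No 1,2-shift: no single shift to an adjacent carbon would give a more stable cation.)
Step 2: A lone pair on the oxygen of CH3CH2OH attacks the carbocation, forming a new C–O σ-bond and an oxonium ion.
Step 3: Proton transfer from the O–H of the oxonium ion to a solvent molecule delivers the neutral ether.
Total: 3 elementary steps.

3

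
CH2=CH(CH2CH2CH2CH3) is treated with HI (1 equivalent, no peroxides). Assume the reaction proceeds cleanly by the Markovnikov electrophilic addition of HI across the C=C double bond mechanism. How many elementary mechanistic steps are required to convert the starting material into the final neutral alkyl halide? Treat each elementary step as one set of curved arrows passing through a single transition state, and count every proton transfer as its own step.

Step 1: Electrophilic addition begins with the π(C=C) electrons forming a bond to the proton of HI. Following Markovnikov's rule, the resulting cation is secondary. The H–I bond breaks heterolytically, releasing I⁻.
(No 1,2-shift: no single shift to an adjacent carbon would give a more stable cation.)
Step 2: I⁻ captures the cation: a lone pair on I⁻ fills the empty p orbital, producing the alkyl halide product.
Total: 2 elementary steps.

2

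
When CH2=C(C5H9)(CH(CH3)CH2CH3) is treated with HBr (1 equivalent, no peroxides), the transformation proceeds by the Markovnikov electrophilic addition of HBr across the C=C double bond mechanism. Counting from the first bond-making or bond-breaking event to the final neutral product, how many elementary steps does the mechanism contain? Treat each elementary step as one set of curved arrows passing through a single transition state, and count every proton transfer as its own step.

Step 1: The π electrons of the C=C bond attack a proton of HBr; Markovnikov addition places the new C–H on the less-substituted alkene carbon, so the positive charge ends up on the more-substituted carbon — a tertiary carbocation. The H–Br bond breaks heterolytically, releasing Br⁻.
(No 1,2-shift: no single shift to an adjacent carbon would give a more stable cation.)
Step 2: The Br⁻ anion donates a lone pair to the carbocation, forming the new C–Br σ-bond and giving the neutral alkyl halide.
Total: 2 elementary steps.

2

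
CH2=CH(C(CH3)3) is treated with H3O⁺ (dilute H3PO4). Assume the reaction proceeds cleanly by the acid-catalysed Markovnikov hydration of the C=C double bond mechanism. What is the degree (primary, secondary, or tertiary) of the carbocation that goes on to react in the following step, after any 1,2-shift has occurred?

Step 1: The π electrons of the C=C bond attack a proton of H3O⁺; Markovnikov addition places the new C–H on the less-substituted alkene carbon, so the positive charge ends up on the more-substituted carbon — a secondary carbocation. H2O is released.
Step 2: Carbocation rearrangement: a 1,2-methyl shift from the adjacent tert-butyl carbon converts the initially-formed secondary cation into the more stable tertiary cation.
The cation rearranges from secondary to tertiary via a 1,2-methyl shift from the adjacent tert-butyl carbon; the tertiary cation is what reacts next.

tertiary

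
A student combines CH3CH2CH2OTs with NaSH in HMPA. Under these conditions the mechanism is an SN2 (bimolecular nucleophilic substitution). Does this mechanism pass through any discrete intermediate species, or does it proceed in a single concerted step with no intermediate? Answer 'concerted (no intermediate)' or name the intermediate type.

HS⁻ attacks the back face of the α-carbon while TsO⁻ departs with the C–O bonding pair — a single concerted displacement through a pentacoordinate transition state.
All bond changes occur in one transition state; no discrete intermediate is formed.

concerted (no intermediate)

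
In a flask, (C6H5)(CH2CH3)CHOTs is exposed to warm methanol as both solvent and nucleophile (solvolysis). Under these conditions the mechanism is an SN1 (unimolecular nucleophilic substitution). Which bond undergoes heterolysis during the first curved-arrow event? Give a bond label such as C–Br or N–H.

C–O

Step 1: Ionisation: the C–O σ-bond cleaves heterolytically; both bonding electrons depart with TsO⁻, leaving a secondary carbocation at the α-carbon.
The bond broken in this step is the C–O bond.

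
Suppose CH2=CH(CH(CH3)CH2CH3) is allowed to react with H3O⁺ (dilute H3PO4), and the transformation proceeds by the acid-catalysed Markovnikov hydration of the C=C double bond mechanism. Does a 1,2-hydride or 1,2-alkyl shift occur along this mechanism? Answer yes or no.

yes

The first-formed carbocation is secondary.
The adjacent sec-butyl carbon already bears 2 other carbon substituents and has a hydrogen to migrate; after a 1,2-hydride shift from that carbon the positive charge sits on a tertiary centre.
Tertiary is more stable than secondary, so the shift occurs.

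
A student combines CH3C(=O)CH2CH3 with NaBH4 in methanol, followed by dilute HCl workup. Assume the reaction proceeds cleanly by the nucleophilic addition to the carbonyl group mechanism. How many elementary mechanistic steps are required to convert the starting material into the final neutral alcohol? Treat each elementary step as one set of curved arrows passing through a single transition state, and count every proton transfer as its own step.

Step 1: H⁻ (delivered from BH4⁻) attacks the sp² carbonyl carbon; the C=O π bond breaks and the electrons end up as a lone pair on the alkoxide oxygen of the tetrahedral intermediate.
Step 2: On dilute HCl workup the alkoxide oxygen is protonated, giving an alcohol.
Total: 2 elementary steps.

2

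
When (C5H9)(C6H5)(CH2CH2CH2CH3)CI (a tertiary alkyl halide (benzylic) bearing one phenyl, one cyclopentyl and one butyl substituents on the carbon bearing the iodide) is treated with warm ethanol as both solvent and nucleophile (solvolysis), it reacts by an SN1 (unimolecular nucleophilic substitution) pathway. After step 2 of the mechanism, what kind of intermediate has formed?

Step 1: Unassisted departure of I⁻ (taking the C–I bonding pair) generates a tertiary carbocation.
Step 2: A lone pair on the oxygen of CH3CH2OH attacks the carbocation, forming a new C–O σ-bond and an oxonium ion.
After step 2 the species present is an oxonium ion.

oxonium ion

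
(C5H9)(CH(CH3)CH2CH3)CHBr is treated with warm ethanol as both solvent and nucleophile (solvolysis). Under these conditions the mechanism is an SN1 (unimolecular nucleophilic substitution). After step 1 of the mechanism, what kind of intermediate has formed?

Step 1: Unassisted departure of Br⁻ (taking the C–Br bonding pair) generates a secondary carbocation.
After step 1 the species present is a secondary carbocation.

secondary carbocation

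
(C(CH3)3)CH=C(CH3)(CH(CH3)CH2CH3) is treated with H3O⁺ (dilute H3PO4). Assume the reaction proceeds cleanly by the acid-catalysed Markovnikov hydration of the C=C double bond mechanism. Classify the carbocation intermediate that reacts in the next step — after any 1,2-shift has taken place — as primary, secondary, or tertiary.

Step 1: The π electrons of the C=C bond attack a proton of H3O⁺; Markovnikov addition places the new C–H on the less-substituted alkene carbon, so the positive charge ends up on the more-substituted carbon — a tertiary carbocation. H2O is released.
No single 1,2-shift to an adjacent carbon would give a more-substituted cation, so no rearrangement occurs.

tertiary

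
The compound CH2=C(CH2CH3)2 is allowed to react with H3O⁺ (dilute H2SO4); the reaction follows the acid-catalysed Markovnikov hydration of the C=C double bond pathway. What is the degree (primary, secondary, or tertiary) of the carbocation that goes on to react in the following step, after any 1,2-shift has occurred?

Step 1: Protonation of the alkene by H3O⁺: the π bond acts as the nucleophile and picks up H⁺, giving the more stable (Markovnikov) tertiary carbocation. H2O is released.
No single 1,2-shift to an adjacent carbon would give a more-substituted cation, so no rearrangement occurs.

tertiary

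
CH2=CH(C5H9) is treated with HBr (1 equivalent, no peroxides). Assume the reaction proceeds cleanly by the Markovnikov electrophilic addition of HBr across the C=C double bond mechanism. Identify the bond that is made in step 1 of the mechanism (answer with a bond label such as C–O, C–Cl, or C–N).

C–H

Step 1: Protonation of the alkene by HBr: the π bond acts as the nucleophile and picks up H⁺, giving the more stable (Markovnikov) secondary carbocation. The H–Br bond breaks heterolytically, releasing Br⁻.
The bond formed in this step is the C–H bond.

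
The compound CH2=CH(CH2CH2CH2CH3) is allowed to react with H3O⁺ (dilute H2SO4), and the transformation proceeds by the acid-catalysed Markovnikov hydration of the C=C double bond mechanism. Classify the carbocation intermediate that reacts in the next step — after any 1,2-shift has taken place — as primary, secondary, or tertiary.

secondary

Step 1: Protonation of the alkene by H3O⁺: the π bond acts as the nucleophile and picks up H⁺, giving the more stable (Markovnikov) secondary carbocation. H2O is released.
No single 1,2-shift to an adjacent carbon would give a more-substituted cation, so no rearrangement occurs.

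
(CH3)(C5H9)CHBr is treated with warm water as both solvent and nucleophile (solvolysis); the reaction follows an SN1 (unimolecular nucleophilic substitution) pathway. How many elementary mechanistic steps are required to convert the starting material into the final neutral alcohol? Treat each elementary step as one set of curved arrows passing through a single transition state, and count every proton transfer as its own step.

Step 1: Rate-determining heterolysis of the C–Br bond gives Br⁻ and a secondary carbocation.
Step 2: A hydride (H with its bonding pair) migrates from the adjacent cyclopentyl carbon to the cationic centre — a 1,2-hydride shift — upgrading the secondary cation to a tertiary one.
Step 3: Nucleophilic capture: the oxygen of H2O bonds to the cationic carbon, producing an oxonium-ion intermediate.
Step 4: Deprotonation of the oxonium oxygen by solvent water yields the neutral alcohol.
Total: 4 elementary steps.

4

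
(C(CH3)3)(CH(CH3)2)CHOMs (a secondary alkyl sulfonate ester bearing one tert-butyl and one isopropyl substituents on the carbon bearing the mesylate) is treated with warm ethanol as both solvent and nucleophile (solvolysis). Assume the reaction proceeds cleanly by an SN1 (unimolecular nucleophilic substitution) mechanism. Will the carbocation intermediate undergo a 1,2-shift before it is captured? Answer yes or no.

The first-formed carbocation is secondary.
The adjacent isopropyl carbon already bears 2 other carbon substituents and has a hydrogen to migrate; after a 1,2-hydride shift from that carbon the positive charge sits on a tertiary centre.
Tertiary is more stable than secondary, so the shift occurs.

yes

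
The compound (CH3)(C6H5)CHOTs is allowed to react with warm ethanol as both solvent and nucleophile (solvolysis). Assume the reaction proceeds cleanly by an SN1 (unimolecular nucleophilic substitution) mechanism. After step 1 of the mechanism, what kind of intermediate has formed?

secondary carbocation

Step 1: The C–O bond breaks with both electrons going to the tosylate; TsO⁻ leaves and a secondary carbocation remains.
After step 1 the species present is a secondary carbocation.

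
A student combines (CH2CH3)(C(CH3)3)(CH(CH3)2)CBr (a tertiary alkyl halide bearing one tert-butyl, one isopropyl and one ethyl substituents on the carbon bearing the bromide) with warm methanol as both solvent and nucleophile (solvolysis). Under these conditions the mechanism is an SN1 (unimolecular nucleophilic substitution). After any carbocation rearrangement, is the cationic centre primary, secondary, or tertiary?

Step 1: Rate-determining heterolysis of the C–Br bond gives Br⁻ and a tertiary carbocation.
No single 1,2-shift to an adjacent carbon would give a more-substituted cation, so no rearrangement occurs.

tertiary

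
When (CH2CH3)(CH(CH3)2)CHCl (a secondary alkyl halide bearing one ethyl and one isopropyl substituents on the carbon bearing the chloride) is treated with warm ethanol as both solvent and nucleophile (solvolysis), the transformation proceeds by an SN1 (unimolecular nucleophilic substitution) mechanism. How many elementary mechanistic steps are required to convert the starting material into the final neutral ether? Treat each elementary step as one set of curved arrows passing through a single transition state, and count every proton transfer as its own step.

4

Step 1: Ionisation: the C–Cl σ-bond cleaves heterolytically; both bonding electrons depart with Cl⁻, leaving a secondary carbocation at the α-carbon.
Step 2: A hydride (H with its bonding pair) migrates from the adjacent isopropyl carbon to the cationic centre — a 1,2-hydride shift — upgrading the secondary cation to a tertiary one.
Step 3: A lone pair on the oxygen of CH3CH2OH attacks the carbocation, forming a new C–O σ-bond and an oxonium ion.
Step 4: Proton transfer from the O–H of the oxonium ion to a solvent molecule delivers the neutral ether.
Total: 4 elementary steps.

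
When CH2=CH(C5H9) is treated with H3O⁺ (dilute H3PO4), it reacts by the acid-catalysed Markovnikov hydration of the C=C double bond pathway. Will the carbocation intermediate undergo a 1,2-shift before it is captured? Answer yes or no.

yes

The first-formed carbocation is secondary.
The adjacent cyclopentyl carbon already bears 2 other carbon substituents and has a hydrogen to migrate; after a 1,2-hydride shift from that carbon the positive charge sits on a tertiary centre.
Tertiary is more stable than secondary, so the shift occurs.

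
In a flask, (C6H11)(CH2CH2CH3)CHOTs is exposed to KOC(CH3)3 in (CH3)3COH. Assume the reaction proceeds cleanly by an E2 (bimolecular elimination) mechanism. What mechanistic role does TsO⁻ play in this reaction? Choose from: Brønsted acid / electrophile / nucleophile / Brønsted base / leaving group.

Step 1: Concerted anti-periplanar elimination: (CH3)3CO⁻ abstracts a β-H while TsO⁻ leaves, and the C–H electrons become the new C=C π bond — all in a single transition state.
TsO⁻ departs with both electrons of the breaking σ-bond — that is the definition of a leaving group.

leaving group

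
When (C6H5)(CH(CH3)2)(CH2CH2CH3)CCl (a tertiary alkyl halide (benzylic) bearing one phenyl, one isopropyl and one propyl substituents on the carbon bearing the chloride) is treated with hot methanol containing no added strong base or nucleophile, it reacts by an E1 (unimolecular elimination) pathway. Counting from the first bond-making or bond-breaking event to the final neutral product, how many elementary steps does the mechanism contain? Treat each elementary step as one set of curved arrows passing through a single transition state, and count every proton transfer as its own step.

2

Step 1: The C–Cl bond breaks with both electrons going to the chloride; Cl⁻ leaves and a tertiary carbocation remains.
(No 1,2-shift: no single shift to an adjacent carbon would give a more stable cation.)
Step 2: Loss of a β-proton to a methanol molecule of the solvent: the C–H bonding pair collapses toward the cationic carbon to form the C=C π bond, yielding the alkene.
Total: 2 elementary steps.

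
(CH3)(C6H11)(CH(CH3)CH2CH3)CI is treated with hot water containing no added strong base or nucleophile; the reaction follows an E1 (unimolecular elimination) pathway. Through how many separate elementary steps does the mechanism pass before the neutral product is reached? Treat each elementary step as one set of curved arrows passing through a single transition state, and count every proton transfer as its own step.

Step 1: Rate-determining heterolysis of the C–I bond gives I⁻ and a tertiary carbocation.
(No 1,2-shift: no single shift to an adjacent carbon would give a more stable cation.)
Step 2: A weak base (a water molecule from the solvent) removes a proton from a carbon adjacent to the cationic centre; the electrons of that C–H bond become the new π(C=C) bond, giving the alkene.
Total: 2 elementary steps.

2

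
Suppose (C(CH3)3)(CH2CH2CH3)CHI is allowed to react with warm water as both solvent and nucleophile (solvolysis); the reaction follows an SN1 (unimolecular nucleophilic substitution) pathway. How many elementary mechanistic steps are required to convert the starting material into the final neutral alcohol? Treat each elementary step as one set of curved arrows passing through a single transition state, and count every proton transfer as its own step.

Step 1: Ionisation: the C–I σ-bond cleaves heterolytically; both bonding electrons depart with I⁻, leaving a secondary carbocation at the α-carbon.
Step 2: A 1,2-methyl shift from the adjacent tert-butyl carbon moves the positive charge from the secondary centre to an adjacent carbon, generating a more stable tertiary carbocation.
Step 3: A lone pair on the oxygen of H2O attacks the carbocation, forming a new C–O σ-bond and an oxonium ion.
Step 4: Deprotonation of the oxonium oxygen by solvent water yields the neutral alcohol.
Total: 4 elementary steps.

4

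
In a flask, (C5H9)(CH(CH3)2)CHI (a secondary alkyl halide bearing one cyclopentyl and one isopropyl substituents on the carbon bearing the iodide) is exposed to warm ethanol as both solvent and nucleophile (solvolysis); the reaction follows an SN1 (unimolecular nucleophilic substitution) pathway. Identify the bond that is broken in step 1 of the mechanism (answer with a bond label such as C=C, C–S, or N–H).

C–I

Step 1: Unassisted departure of I⁻ (taking the C–I bonding pair) generates a secondary carbocation.
The bond broken in this step is the C–I bond.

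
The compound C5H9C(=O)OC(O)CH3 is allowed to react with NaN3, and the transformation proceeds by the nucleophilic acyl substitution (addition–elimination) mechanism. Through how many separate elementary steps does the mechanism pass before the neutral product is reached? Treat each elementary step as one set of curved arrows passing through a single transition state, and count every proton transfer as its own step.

Step 1: A lone pair on the N of N3⁻ attacks the electrophilic acyl carbon; the π(C=O) electrons move onto oxygen, giving a tetrahedral intermediate.
Step 2: Collapse of the tetrahedral intermediate: the alkoxide oxygen pushes its lone pair back to re-form C=O while CH3CO2⁻ leaves.
Total: 2 elementary steps.

2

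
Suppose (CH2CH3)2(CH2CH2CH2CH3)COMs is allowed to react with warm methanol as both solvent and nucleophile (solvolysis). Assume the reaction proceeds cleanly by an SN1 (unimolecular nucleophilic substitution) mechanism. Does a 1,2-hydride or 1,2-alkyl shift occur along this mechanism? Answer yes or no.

The first-formed carbocation is tertiary.
No single 1,2-shift to an adjacent carbon would produce a more-substituted cation than the one already present, so no rearrangement occurs.

no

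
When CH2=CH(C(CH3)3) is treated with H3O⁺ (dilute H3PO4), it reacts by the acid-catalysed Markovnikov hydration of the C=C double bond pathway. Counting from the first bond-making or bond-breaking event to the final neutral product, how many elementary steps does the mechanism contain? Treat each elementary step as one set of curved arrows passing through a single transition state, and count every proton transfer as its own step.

Step 1: The π electrons of the C=C bond attack a proton of H3O⁺; Markovnikov addition places the new C–H on the less-substituted alkene carbon, so the positive charge ends up on the more-substituted carbon — a secondary carbocation. H2O is released.
Step 2: A 1,2-methyl shift from the adjacent tert-butyl carbon moves the positive charge from the secondary centre to an adjacent carbon, generating a more stable tertiary carbocation.
Step 3: Water acts as the nucleophile: an oxygen lone pair bonds to the cationic carbon, giving an oxonium-ion intermediate.
Step 4: Deprotonation of the oxonium ion by a water molecule delivers the neutral alcohol and regenerates the acid catalyst.
Total: 4 elementary steps.

4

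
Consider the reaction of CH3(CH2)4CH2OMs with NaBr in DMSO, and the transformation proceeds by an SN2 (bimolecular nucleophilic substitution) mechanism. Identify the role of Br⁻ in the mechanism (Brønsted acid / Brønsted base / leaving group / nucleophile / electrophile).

nucleophile

Step 1: Br⁻ attacks the back face of the α-carbon while MsO⁻ departs with the C–O bonding pair — a single concerted displacement through a pentacoordinate transition state.
Br⁻ donates an electron pair to form a new σ-bond to carbon — it is the nucleophile.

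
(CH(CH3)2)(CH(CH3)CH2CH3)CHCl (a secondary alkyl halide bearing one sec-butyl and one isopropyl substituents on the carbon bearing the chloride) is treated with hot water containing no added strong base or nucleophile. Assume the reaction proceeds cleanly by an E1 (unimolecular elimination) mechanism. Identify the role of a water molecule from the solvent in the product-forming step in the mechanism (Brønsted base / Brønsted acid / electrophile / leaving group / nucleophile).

Brønsted base

Step 3: A water molecule (solvent) deprotonates a β-carbon; as the C–H bond breaks, those electrons form the new alkene π bond.
A water molecule from the solvent in the product-forming step accepts a proton in a proton-transfer step — a Brønsted base.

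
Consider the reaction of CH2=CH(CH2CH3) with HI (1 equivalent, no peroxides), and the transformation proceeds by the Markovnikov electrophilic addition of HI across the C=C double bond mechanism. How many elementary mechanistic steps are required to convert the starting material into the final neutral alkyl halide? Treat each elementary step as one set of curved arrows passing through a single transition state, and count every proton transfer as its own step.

2

Step 1: Electrophilic addition begins with the π(C=C) electrons forming a bond to the proton of HI. Following Markovnikov's rule, the resulting cation is secondary. The H–I bond breaks heterolytically, releasing I⁻.
(No 1,2-shift: no single shift to an adjacent carbon would give a more stable cation.)
Step 2: The I⁻ anion donates a lone pair to the carbocation, forming the new C–I σ-bond and giving the neutral alkyl halide.
Total: 2 elementary steps.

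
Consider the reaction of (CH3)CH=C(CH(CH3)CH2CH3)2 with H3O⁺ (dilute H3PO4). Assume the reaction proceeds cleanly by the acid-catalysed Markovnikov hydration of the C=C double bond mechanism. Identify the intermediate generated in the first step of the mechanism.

tertiary carbocation

Step 1: The π electrons of the C=C bond attack a proton of H3O⁺; Markovnikov addition places the new C–H on the less-substituted alkene carbon, so the positive charge ends up on the more-substituted carbon — a tertiary carbocation. H2O is released.
After step 1 the species present is a tertiary carbocation.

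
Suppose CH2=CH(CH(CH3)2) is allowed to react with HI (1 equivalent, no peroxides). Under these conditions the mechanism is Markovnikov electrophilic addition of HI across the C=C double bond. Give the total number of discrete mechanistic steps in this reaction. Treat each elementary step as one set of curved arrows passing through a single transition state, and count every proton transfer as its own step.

Step 1: Electrophilic addition begins with the π(C=C) electrons forming a bond to the proton of HI. Following Markovnikov's rule, the resulting cation is secondary. The H–I bond breaks heterolytically, releasing I⁻.
Step 2: A hydride (H with its bonding pair) migrates from the adjacent isopropyl carbon to the cationic centre — a 1,2-hydride shift — upgrading the secondary cation to a tertiary one.
Step 3: Nucleophilic attack by I⁻ on the carbocation completes the addition, giving R–I.
Total: 3 elementary steps.

3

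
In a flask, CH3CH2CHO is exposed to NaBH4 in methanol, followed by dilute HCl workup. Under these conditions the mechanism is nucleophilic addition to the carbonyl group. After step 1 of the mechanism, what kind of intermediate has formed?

Step 1: A lone pair / filled orbital on H⁻ (delivered from BH4⁻) attacks the electrophilic carbonyl carbon; the π(C=O) electrons shift onto oxygen, producing a tetrahedral alkoxide intermediate.
After step 1 the species present is a tetrahedral alkoxide intermediate.

tetrahedral alkoxide intermediate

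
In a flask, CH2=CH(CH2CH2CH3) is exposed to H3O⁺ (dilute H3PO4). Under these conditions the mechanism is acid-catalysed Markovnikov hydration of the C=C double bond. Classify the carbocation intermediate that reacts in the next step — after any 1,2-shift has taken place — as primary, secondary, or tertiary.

secondary

Step 1: The π electrons of the C=C bond attack a proton of H3O⁺; Markovnikov addition places the new C–H on the less-substituted alkene carbon, so the positive charge ends up on the more-substituted carbon — a secondary carbocation. H2O is released.
No single 1,2-shift to an adjacent carbon would give a more-substituted cation, so no rearrangement occurs.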